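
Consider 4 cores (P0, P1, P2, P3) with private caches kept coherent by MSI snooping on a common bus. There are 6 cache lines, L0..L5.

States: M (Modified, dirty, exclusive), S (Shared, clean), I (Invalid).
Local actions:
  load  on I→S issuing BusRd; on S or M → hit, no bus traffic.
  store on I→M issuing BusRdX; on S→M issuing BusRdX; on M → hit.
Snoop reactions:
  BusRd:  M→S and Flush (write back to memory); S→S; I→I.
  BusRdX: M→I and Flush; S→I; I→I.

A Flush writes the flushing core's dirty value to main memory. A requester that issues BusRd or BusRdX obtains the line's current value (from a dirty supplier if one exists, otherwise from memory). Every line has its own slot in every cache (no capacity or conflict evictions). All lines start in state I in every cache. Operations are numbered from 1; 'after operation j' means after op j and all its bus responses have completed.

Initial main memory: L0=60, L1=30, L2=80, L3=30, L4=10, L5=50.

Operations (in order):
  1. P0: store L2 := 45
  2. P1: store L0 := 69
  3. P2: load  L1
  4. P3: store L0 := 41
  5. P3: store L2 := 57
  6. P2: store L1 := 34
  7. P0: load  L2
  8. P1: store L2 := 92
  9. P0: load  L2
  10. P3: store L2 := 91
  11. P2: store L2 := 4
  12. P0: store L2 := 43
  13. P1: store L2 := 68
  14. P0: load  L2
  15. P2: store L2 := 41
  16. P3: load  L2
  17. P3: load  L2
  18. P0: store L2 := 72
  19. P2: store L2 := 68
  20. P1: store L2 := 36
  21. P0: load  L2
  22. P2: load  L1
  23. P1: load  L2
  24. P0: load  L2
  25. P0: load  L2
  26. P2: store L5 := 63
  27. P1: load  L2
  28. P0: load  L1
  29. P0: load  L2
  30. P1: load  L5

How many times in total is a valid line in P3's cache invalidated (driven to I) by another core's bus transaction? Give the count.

invalidations = 3

[1] P0: store L2 := 45 | P0:M(45), P1:I, P2:I, P3:I | bus: BusRdX
[2] P1: store L0 := 69 | P0:I, P1:M(69), P2:I, P3:I | bus: BusRdX
[3] P2: load  L1 | P0:I, P1:I, P2:S(30), P3:I | bus: BusRd
[4] P3: store L0 := 41 | P0:I, P1:I, P2:I, P3:M(41) | bus: BusRdX,Flush
[5] P3: store L2 := 57 | P0:I, P1:I, P2:I, P3:M(57) | bus: BusRdX,Flush
[6] P2: store L1 := 34 | P0:I, P1:I, P2:M(34), P3:I | bus: BusRdX
[7] P0: load  L2 | P0:S(57), P1:I, P2:I, P3:S(57) | bus: BusRd,Flush
[8] P1: store L2 := 92 | P0:I, P1:M(92), P2:I, P3:I | bus: BusRdX
[9] P0: load  L2 | P0:S(92), P1:S(92), P2:I, P3:I | bus: BusRd,Flush
[10] P3: store L2 := 91 | P0:I, P1:I, P2:I, P3:M(91) | bus: BusRdX
[11] P2: store L2 := 4 | P0:I, P1:I, P2:M(4), P3:I | bus: BusRdX,Flush
[12] P0: store L2 := 43 | P0:M(43), P1:I, P2:I, P3:I | bus: BusRdX,Flush
[13] P1: store L2 := 68 | P0:I, P1:M(68), P2:I, P3:I | bus: BusRdX,Flush
[14] P0: load  L2 | P0:S(68), P1:S(68), P2:I, P3:I | bus: BusRd,Flush
[15] P2: store L2 := 41 | P0:I, P1:I, P2:M(41), P3:I | bus: BusRdX
[16] P3: load  L2 | P0:I, P1:I, P2:S(41), P3:S(41) | bus: BusRd,Flush
[17] P3: load  L2 | P0:I, P1:I, P2:S(41), P3:S(41) | bus: none
[18] P0: store L2 := 72 | P0:M(72), P1:I, P2:I, P3:I | bus: BusRdX
[19] P2: store L2 := 68 | P0:I, P1:I, P2:M(68), P3:I | bus: BusRdX,Flush
[20] P1: store L2 := 36 | P0:I, P1:M(36), P2:I, P3:I | bus: BusRdX,Flush
[21] P0: load  L2 | P0:S(36), P1:S(36), P2:I, P3:I | bus: BusRd,Flush
[22] P2: load  L1 | P0:I, P1:I, P2:M(34), P3:I | bus: none
[23] P1: load  L2 | P0:S(36), P1:S(36), P2:I, P3:I | bus: none
[24] P0: load  L2 | P0:S(36), P1:S(36), P2:I, P3:I | bus: none
[25] P0: load  L2 | P0:S(36), P1:S(36), P2:I, P3:I | bus: none
[26] P2: store L5 := 63 | P0:I, P1:I, P2:M(63), P3:I | bus: BusRdX
[27] P1: load  L2 | P0:S(36), P1:S(36), P2:I, P3:I | bus: none
[28] P0: load  L1 | P0:S(34), P1:I, P2:S(34), P3:I | bus: BusRd,Flush
[29] P0: load  L2 | P0:S(36), P1:S(36), P2:I, P3:I | bus: none
[30] P1: load  L5 | P0:I, P1:S(63), P2:S(63), P3:I | bus: BusRd,Flush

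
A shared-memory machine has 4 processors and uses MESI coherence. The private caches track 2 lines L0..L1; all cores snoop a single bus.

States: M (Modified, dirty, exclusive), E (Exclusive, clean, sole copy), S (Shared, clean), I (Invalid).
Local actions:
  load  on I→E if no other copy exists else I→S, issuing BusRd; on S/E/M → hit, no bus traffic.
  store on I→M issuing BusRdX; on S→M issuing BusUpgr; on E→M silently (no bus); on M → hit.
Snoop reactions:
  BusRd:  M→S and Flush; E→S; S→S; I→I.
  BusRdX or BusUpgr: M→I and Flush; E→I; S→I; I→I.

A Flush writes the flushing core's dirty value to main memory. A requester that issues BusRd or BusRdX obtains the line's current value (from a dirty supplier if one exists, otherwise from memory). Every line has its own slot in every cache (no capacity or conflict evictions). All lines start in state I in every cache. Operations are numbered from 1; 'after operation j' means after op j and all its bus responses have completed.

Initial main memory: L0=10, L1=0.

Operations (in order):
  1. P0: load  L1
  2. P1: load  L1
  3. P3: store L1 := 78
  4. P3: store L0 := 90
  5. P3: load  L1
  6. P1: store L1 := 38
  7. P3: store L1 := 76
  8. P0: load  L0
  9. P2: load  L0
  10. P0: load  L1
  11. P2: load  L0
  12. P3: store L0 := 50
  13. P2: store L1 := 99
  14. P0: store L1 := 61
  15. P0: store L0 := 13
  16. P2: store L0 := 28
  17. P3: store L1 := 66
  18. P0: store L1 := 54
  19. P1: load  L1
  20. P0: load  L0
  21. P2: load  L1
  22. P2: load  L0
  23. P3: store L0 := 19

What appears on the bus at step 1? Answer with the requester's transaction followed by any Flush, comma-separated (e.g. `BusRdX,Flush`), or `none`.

step 1: P0: load  L1  ⟶  EIII  (L1)  txn=BusRd  M[L1]=0
step 2: P1: load  L1  ⟶  SSII  (L1)  txn=BusRd  M[L1]=0
step 3: P3: store L1 := 78  ⟶  IIIM  (L1)  txn=BusRdX  M[L1]=0
step 4: P3: store L0 := 90  ⟶  IIIM  (L0)  txn=BusRdX  M[L0]=10
step 5: P3: load  L1  ⟶  IIIM  (L1)  txn=∅  M[L1]=0
step 6: P1: store L1 := 38  ⟶  IMII  (L1)  txn=BusRdX+Flush  M[L1]=78
step 7: P3: store L1 := 76  ⟶  IIIM  (L1)  txn=BusRdX+Flush  M[L1]=38
step 8: P0: load  L0  ⟶  SIIS  (L0)  txn=BusRd+Flush  M[L0]=90
step 9: P2: load  L0  ⟶  SISS  (L0)  txn=BusRd  M[L0]=90
step 10: P0: load  L1  ⟶  SIIS  (L1)  txn=BusRd+Flush  M[L1]=76
step 11: P2: load  L0  ⟶  SISS  (L0)  txn=∅  M[L0]=90
step 12: P3: store L0 := 50  ⟶  IIIM  (L0)  txn=BusUpgr  M[L0]=90
step 13: P2: store L1 := 99  ⟶  IIMI  (L1)  txn=BusRdX  M[L1]=76
step 14: P0: store L1 := 61  ⟶  MIII  (L1)  txn=BusRdX+Flush  M[L1]=99
step 15: P0: store L0 := 13  ⟶  MIII  (L0)  txn=BusRdX+Flush  M[L0]=50
step 16: P2: store L0 := 28  ⟶  IIMI  (L0)  txn=BusRdX+Flush  M[L0]=13
step 17: P3: store L1 := 66  ⟶  IIIM  (L1)  txn=BusRdX+Flush  M[L1]=61
step 18: P0: store L1 := 54  ⟶  MIII  (L1)  txn=BusRdX+Flush  M[L1]=66
step 19: P1: load  L1  ⟶  SSII  (L1)  txn=BusRd+Flush  M[L1]=54
step 20: P0: load  L0  ⟶  SISI  (L0)  txn=BusRd+Flush  M[L0]=28
step 21: P2: load  L1  ⟶  SSSI  (L1)  txn=BusRd  M[L1]=54
step 22: P2: load  L0  ⟶  SISI  (L0)  txn=∅  M[L0]=28
step 23: P3: store L0 := 19  ⟶  IIIM  (L0)  txn=BusRdX  M[L0]=28

bus = BusRd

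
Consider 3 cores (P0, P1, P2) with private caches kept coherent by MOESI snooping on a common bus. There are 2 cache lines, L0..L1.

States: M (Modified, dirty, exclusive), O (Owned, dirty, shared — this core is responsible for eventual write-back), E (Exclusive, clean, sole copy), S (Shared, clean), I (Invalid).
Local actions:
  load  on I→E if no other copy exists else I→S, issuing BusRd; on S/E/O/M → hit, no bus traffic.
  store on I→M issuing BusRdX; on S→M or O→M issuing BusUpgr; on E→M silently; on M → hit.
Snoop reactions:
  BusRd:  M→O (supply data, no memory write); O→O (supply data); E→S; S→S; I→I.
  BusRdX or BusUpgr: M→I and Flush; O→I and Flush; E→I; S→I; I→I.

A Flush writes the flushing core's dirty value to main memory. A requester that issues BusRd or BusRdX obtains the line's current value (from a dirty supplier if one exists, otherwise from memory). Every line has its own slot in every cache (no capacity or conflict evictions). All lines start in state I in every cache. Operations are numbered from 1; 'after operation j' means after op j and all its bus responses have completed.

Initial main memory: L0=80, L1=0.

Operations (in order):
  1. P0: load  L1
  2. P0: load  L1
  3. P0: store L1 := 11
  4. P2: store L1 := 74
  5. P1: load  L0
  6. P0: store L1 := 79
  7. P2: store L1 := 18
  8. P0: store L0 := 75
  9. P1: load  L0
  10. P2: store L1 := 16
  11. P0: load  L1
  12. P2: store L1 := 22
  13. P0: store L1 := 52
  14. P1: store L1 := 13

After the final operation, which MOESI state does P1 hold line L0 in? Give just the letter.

state = S

  op1 P0: load  L1 → E/I/I on L1; bus BusRd; mem=0
  op2 P0: load  L1 → E/I/I on L1; bus (none); mem=0
  op3 P0: store L1 := 11 → M/I/I on L1; bus (none); mem=0
  op4 P2: store L1 := 74 → I/I/M on L1; bus BusRdX Flush; mem=11
  op5 P1: load  L0 → I/E/I on L0; bus BusRd; mem=80
  op6 P0: store L1 := 79 → M/I/I on L1; bus BusRdX Flush; mem=74
  op7 P2: store L1 := 18 → I/I/M on L1; bus BusRdX Flush; mem=79
  op8 P0: store L0 := 75 → M/I/I on L0; bus BusRdX; mem=80
  op9 P1: load  L0 → O/S/I on L0; bus BusRd; mem=80
  op10 P2: store L1 := 16 → I/I/M on L1; bus (none); mem=79
  op11 P0: load  L1 → S/I/O on L1; bus BusRd; mem=79
  op12 P2: store L1 := 22 → I/I/M on L1; bus BusUpgr; mem=79
  op13 P0: store L1 := 52 → M/I/I on L1; bus BusRdX Flush; mem=22
  op14 P1: store L1 := 13 → I/M/I on L1; bus BusRdX Flush; mem=52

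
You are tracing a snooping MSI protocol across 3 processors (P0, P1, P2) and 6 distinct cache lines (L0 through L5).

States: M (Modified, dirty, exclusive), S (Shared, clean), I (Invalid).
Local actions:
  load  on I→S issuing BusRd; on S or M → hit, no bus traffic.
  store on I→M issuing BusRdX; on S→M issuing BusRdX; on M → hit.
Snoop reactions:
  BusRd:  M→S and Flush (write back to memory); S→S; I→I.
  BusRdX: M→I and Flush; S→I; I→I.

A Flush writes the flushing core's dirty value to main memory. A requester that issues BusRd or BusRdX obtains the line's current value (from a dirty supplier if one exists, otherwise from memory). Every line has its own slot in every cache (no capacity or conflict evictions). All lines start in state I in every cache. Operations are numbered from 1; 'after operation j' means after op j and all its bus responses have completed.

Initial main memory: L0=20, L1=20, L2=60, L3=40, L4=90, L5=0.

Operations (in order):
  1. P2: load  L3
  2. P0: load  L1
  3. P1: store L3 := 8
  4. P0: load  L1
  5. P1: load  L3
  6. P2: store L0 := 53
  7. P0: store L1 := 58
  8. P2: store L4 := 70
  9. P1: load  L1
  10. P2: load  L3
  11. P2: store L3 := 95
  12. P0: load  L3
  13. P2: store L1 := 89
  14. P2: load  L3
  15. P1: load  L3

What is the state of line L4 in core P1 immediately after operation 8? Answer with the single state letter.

state = I

step 1: P2: load  L3  ⟶  IIS  (L3)  txn=BusRd  M[L3]=40
step 2: P0: load  L1  ⟶  SII  (L1)  txn=BusRd  M[L1]=20
step 3: P1: store L3 := 8  ⟶  IMI  (L3)  txn=BusRdX  M[L3]=40
step 4: P0: load  L1  ⟶  SII  (L1)  txn=∅  M[L1]=20
step 5: P1: load  L3  ⟶  IMI  (L3)  txn=∅  M[L3]=40
step 6: P2: store L0 := 53  ⟶  IIM  (L0)  txn=BusRdX  M[L0]=20
step 7: P0: store L1 := 58  ⟶  MII  (L1)  txn=BusRdX  M[L1]=20
step 8: P2: store L4 := 70  ⟶  IIM  (L4)  txn=BusRdX  M[L4]=90
step 9: P1: load  L1  ⟶  SSI  (L1)  txn=BusRd+Flush  M[L1]=58
step 10: P2: load  L3  ⟶  ISS  (L3)  txn=BusRd+Flush  M[L3]=8
step 11: P2: store L3 := 95  ⟶  IIM  (L3)  txn=BusRdX  M[L3]=8
step 12: P0: load  L3  ⟶  SIS  (L3)  txn=BusRd+Flush  M[L3]=95
step 13: P2: store L1 := 89  ⟶  IIM  (L1)  txn=BusRdX  M[L1]=58
step 14: P2: load  L3  ⟶  SIS  (L3)  txn=∅  M[L3]=95
step 15: P1: load  L3  ⟶  SSS  (L3)  txn=BusRd  M[L3]=95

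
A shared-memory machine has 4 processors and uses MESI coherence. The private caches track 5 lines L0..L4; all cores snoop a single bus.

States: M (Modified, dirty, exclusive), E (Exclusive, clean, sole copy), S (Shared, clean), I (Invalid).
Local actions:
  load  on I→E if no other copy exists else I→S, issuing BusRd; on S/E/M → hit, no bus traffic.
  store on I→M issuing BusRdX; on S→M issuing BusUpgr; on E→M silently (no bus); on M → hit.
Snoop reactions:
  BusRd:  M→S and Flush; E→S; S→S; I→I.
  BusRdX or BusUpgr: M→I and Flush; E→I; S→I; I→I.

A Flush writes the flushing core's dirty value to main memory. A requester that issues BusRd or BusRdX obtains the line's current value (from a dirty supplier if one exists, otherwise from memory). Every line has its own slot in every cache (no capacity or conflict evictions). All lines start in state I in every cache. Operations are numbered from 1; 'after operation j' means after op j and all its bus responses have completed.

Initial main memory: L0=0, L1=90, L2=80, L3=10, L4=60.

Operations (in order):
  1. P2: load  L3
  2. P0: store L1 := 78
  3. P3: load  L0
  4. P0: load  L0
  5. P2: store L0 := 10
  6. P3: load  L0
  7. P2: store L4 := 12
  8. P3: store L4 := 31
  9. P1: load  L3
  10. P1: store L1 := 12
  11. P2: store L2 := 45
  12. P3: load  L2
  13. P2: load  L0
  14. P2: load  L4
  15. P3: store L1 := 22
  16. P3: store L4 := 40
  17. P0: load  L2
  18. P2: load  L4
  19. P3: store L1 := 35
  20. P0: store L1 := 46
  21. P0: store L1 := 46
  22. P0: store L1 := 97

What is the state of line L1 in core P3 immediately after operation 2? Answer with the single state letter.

[1] P2: load  L3 | P0:I, P1:I, P2:E(10), P3:I | bus: BusRd
[2] P0: store L1 := 78 | P0:M(78), P1:I, P2:I, P3:I | bus: BusRdX
[3] P3: load  L0 | P0:I, P1:I, P2:I, P3:E(0) | bus: BusRd
[4] P0: load  L0 | P0:S(0), P1:I, P2:I, P3:S(0) | bus: BusRd
[5] P2: store L0 := 10 | P0:I, P1:I, P2:M(10), P3:I | bus: BusRdX
[6] P3: load  L0 | P0:I, P1:I, P2:S(10), P3:S(10) | bus: BusRd,Flush
[7] P2: store L4 := 12 | P0:I, P1:I, P2:M(12), P3:I | bus: BusRdX
[8] P3: store L4 := 31 | P0:I, P1:I, P2:I, P3:M(31) | bus: BusRdX,Flush
[9] P1: load  L3 | P0:I, P1:S(10), P2:S(10), P3:I | bus: BusRd
[10] P1: store L1 := 12 | P0:I, P1:M(12), P2:I, P3:I | bus: BusRdX,Flush
[11] P2: store L2 := 45 | P0:I, P1:I, P2:M(45), P3:I | bus: BusRdX
[12] P3: load  L2 | P0:I, P1:I, P2:S(45), P3:S(45) | bus: BusRd,Flush
[13] P2: load  L0 | P0:I, P1:I, P2:S(10), P3:S(10) | bus: none
[14] P2: load  L4 | P0:I, P1:I, P2:S(31), P3:S(31) | bus: BusRd,Flush
[15] P3: store L1 := 22 | P0:I, P1:I, P2:I, P3:M(22) | bus: BusRdX,Flush
[16] P3: store L4 := 40 | P0:I, P1:I, P2:I, P3:M(40) | bus: BusUpgr
[17] P0: load  L2 | P0:S(45), P1:I, P2:S(45), P3:S(45) | bus: BusRd
[18] P2: load  L4 | P0:I, P1:I, P2:S(40), P3:S(40) | bus: BusRd,Flush
[19] P3: store L1 := 35 | P0:I, P1:I, P2:I, P3:M(35) | bus: none
[20] P0: store L1 := 46 | P0:M(46), P1:I, P2:I, P3:I | bus: BusRdX,Flush
[21] P0: store L1 := 46 | P0:M(46), P1:I, P2:I, P3:I | bus: none
[22] P0: store L1 := 97 | P0:M(97), P1:I, P2:I, P3:I | bus: none

state = I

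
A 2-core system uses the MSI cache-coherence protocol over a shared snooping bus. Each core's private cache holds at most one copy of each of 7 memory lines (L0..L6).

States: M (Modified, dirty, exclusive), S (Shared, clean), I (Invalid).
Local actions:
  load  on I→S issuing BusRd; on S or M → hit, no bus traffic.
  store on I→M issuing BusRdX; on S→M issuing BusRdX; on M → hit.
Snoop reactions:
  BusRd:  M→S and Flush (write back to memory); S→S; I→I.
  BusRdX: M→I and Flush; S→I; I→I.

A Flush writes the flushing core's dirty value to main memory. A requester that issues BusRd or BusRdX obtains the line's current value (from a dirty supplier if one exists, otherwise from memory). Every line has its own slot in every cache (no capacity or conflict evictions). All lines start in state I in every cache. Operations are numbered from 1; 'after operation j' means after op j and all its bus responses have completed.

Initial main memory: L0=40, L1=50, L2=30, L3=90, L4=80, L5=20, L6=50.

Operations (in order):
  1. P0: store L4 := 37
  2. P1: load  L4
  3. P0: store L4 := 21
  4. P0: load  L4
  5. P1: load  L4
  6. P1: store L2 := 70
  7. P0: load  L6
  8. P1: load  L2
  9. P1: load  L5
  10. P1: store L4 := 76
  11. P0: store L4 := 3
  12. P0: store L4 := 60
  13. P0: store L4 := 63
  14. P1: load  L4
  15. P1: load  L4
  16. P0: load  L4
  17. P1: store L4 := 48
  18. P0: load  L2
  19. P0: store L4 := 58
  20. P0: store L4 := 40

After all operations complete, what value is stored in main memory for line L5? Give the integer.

step 1: P0: store L4 := 37  ⟶  MI  (L4)  txn=BusRdX  M[L4]=80
step 2: P1: load  L4  ⟶  SS  (L4)  txn=BusRd+Flush  M[L4]=37
step 3: P0: store L4 := 21  ⟶  MI  (L4)  txn=BusRdX  M[L4]=37
step 4: P0: load  L4  ⟶  MI  (L4)  txn=∅  M[L4]=37
step 5: P1: load  L4  ⟶  SS  (L4)  txn=BusRd+Flush  M[L4]=21
step 6: P1: store L2 := 70  ⟶  IM  (L2)  txn=BusRdX  M[L2]=30
step 7: P0: load  L6  ⟶  SI  (L6)  txn=BusRd  M[L6]=50
step 8: P1: load  L2  ⟶  IM  (L2)  txn=∅  M[L2]=30
step 9: P1: load  L5  ⟶  IS  (L5)  txn=BusRd  M[L5]=20
step 10: P1: store L4 := 76  ⟶  IM  (L4)  txn=BusRdX  M[L4]=21
step 11: P0: store L4 := 3  ⟶  MI  (L4)  txn=BusRdX+Flush  M[L4]=76
step 12: P0: store L4 := 60  ⟶  MI  (L4)  txn=∅  M[L4]=76
step 13: P0: store L4 := 63  ⟶  MI  (L4)  txn=∅  M[L4]=76
step 14: P1: load  L4  ⟶  SS  (L4)  txn=BusRd+Flush  M[L4]=63
step 15: P1: load  L4  ⟶  SS  (L4)  txn=∅  M[L4]=63
step 16: P0: load  L4  ⟶  SS  (L4)  txn=∅  M[L4]=63
step 17: P1: store L4 := 48  ⟶  IM  (L4)  txn=BusRdX  M[L4]=63
step 18: P0: load  L2  ⟶  SS  (L2)  txn=BusRd+Flush  M[L2]=70
step 19: P0: store L4 := 58  ⟶  MI  (L4)  txn=BusRdX+Flush  M[L4]=48
step 20: P0: store L4 := 40  ⟶  MI  (L4)  txn=∅  M[L4]=48

memory[L5] = 20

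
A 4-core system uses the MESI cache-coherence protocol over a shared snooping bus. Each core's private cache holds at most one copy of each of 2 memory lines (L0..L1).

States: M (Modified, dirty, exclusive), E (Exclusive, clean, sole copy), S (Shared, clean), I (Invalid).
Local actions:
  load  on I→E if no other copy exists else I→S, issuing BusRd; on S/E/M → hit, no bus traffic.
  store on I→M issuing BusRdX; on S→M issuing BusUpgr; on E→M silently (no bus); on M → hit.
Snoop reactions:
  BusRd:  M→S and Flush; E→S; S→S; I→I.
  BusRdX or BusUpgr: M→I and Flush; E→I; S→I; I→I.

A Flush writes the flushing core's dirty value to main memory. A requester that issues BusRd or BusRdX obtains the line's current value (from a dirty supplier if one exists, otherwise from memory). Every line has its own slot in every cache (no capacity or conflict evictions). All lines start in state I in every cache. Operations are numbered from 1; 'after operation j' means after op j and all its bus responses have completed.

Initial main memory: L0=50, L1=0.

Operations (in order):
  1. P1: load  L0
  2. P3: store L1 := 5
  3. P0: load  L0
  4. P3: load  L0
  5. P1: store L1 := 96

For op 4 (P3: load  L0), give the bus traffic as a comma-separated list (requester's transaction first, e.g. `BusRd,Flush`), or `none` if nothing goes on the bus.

bus = BusRd

[1] P1: load  L0 | P0:I, P1:E(50), P2:I, P3:I | bus: BusRd
[2] P3: store L1 := 5 | P0:I, P1:I, P2:I, P3:M(5) | bus: BusRdX
[3] P0: load  L0 | P0:S(50), P1:S(50), P2:I, P3:I | bus: BusRd
[4] P3: load  L0 | P0:S(50), P1:S(50), P2:I, P3:S(50) | bus: BusRd
[5] P1: store L1 := 96 | P0:I, P1:M(96), P2:I, P3:I | bus: BusRdX,Flush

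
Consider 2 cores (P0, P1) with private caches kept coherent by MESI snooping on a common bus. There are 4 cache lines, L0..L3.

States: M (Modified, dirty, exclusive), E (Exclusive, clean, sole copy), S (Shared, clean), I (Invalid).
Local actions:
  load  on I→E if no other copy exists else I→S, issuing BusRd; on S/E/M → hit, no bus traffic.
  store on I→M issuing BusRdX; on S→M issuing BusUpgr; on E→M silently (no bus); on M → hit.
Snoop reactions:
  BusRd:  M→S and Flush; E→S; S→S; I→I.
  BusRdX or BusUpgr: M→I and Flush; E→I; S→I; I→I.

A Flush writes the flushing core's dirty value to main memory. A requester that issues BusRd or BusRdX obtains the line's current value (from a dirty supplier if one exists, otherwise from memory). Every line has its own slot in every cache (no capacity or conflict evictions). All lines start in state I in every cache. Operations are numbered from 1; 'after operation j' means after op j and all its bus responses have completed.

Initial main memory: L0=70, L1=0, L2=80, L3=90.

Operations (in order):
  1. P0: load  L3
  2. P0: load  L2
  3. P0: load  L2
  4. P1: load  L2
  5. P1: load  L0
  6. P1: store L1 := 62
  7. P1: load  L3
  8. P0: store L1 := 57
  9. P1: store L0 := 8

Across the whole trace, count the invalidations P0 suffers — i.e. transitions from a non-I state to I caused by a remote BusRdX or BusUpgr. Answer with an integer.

invalidations = 0

[1] P0: load  L3 | P0:E(90), P1:I | bus: BusRd
[2] P0: load  L2 | P0:E(80), P1:I | bus: BusRd
[3] P0: load  L2 | P0:E(80), P1:I | bus: none
[4] P1: load  L2 | P0:S(80), P1:S(80) | bus: BusRd
[5] P1: load  L0 | P0:I, P1:E(70) | bus: BusRd
[6] P1: store L1 := 62 | P0:I, P1:M(62) | bus: BusRdX
[7] P1: load  L3 | P0:S(90), P1:S(90) | bus: BusRd
[8] P0: store L1 := 57 | P0:M(57), P1:I | bus: BusRdX,Flush
[9] P1: store L0 := 8 | P0:I, P1:M(8) | bus: none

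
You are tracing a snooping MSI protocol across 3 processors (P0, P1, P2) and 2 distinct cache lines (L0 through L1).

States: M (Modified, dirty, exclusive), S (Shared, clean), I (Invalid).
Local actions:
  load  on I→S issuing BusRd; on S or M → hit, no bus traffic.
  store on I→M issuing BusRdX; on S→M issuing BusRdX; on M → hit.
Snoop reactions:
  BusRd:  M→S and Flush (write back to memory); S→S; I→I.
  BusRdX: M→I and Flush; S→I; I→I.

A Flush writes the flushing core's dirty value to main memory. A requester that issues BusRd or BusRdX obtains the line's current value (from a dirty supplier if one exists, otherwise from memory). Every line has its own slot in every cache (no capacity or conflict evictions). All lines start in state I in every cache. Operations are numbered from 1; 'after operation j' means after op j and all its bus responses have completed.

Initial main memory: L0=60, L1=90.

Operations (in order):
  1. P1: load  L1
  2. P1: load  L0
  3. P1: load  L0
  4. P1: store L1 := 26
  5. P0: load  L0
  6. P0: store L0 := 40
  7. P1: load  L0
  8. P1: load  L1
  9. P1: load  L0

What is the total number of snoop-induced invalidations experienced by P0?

invalidations = 0

1. P1: load  L1  bus=[BusRd]  L1: P0=I P1=S P2=I  mem[L1]=90
2. P1: load  L0  bus=[BusRd]  L0: P0=I P1=S P2=I  mem[L0]=60
3. P1: load  L0  bus=[-]  L0: P0=I P1=S P2=I  mem[L0]=60
4. P1: store L1 := 26  bus=[BusRdX]  L1: P0=I P1=M P2=I  mem[L1]=90
5. P0: load  L0  bus=[BusRd]  L0: P0=S P1=S P2=I  mem[L0]=60
6. P0: store L0 := 40  bus=[BusRdX]  L0: P0=M P1=I P2=I  mem[L0]=60
7. P1: load  L0  bus=[BusRd,Flush]  L0: P0=S P1=S P2=I  mem[L0]=40
8. P1: load  L1  bus=[-]  L1: P0=I P1=M P2=I  mem[L1]=90
9. P1: load  L0  bus=[-]  L0: P0=S P1=S P2=I  mem[L0]=40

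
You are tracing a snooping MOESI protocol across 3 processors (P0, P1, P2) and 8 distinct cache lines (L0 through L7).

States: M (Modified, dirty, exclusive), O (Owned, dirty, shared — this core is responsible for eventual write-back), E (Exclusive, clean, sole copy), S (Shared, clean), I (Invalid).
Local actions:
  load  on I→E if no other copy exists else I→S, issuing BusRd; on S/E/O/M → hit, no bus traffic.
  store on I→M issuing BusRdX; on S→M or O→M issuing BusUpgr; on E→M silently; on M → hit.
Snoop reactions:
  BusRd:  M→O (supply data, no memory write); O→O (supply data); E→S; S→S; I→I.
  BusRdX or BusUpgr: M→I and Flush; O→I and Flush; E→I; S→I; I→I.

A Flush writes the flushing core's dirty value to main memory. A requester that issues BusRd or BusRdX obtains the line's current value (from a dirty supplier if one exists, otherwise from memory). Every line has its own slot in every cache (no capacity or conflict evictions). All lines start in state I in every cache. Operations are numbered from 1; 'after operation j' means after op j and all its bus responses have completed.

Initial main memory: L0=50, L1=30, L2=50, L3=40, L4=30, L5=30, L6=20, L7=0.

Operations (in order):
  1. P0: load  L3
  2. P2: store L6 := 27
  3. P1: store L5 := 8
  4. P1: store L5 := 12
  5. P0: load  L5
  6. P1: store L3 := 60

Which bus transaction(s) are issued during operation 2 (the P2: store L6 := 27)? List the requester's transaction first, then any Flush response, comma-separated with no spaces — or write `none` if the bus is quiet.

step 1: P0: load  L3  ⟶  EII  (L3)  txn=BusRd  M[L3]=40
step 2: P2: store L6 := 27  ⟶  IIM  (L6)  txn=BusRdX  M[L6]=20
step 3: P1: store L5 := 8  ⟶  IMI  (L5)  txn=BusRdX  M[L5]=30
step 4: P1: store L5 := 12  ⟶  IMI  (L5)  txn=∅  M[L5]=30
step 5: P0: load  L5  ⟶  SOI  (L5)  txn=BusRd  M[L5]=30
step 6: P1: store L3 := 60  ⟶  IMI  (L3)  txn=BusRdX  M[L3]=40

bus = BusRdX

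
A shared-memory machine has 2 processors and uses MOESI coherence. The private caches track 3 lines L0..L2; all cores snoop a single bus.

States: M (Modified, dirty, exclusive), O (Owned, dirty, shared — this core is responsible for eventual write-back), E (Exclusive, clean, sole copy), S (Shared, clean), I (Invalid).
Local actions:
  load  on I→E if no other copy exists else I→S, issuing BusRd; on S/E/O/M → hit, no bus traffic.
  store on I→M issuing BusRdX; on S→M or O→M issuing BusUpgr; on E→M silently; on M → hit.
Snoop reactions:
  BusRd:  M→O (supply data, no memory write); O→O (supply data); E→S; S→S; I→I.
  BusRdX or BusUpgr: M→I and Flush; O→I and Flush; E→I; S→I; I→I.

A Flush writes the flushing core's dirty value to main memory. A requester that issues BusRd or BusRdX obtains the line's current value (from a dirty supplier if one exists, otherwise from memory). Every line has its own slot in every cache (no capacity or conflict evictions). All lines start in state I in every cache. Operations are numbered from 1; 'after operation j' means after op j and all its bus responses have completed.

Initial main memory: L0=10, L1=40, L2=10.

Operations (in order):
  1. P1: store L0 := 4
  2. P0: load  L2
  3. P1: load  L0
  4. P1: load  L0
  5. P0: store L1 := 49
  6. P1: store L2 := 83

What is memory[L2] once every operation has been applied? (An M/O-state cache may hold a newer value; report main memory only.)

memory[L2] = 10

[1] P1: store L0 := 4 | P0:I, P1:M(4) | bus: BusRdX
[2] P0: load  L2 | P0:E(10), P1:I | bus: BusRd
[3] P1: load  L0 | P0:I, P1:M(4) | bus: none
[4] P1: load  L0 | P0:I, P1:M(4) | bus: none
[5] P0: store L1 := 49 | P0:M(49), P1:I | bus: BusRdX
[6] P1: store L2 := 83 | P0:I, P1:M(83) | bus: BusRdX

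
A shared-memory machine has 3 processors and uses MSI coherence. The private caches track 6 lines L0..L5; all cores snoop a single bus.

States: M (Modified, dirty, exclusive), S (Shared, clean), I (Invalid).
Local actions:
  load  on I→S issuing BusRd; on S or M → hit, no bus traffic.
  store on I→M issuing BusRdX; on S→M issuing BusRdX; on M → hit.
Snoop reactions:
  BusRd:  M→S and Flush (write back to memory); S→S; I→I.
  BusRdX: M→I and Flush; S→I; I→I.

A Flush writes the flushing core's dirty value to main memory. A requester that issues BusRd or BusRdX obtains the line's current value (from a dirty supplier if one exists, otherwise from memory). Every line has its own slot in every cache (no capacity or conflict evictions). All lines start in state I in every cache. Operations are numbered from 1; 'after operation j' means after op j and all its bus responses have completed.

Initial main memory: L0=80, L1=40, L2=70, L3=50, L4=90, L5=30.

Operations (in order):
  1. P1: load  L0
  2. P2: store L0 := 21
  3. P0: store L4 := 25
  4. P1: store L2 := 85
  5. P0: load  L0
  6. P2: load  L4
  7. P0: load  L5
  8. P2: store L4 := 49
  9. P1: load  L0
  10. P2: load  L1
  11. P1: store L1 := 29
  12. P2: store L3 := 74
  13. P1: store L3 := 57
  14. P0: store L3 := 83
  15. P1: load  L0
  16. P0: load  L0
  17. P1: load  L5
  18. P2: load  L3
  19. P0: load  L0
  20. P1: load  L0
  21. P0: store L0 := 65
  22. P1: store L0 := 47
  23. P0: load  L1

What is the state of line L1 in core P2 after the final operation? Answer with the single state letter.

state = I

  op1 P1: load  L0 → I/S/I on L0; bus BusRd; mem=80
  op2 P2: store L0 := 21 → I/I/M on L0; bus BusRdX; mem=80
  op3 P0: store L4 := 25 → M/I/I on L4; bus BusRdX; mem=90
  op4 P1: store L2 := 85 → I/M/I on L2; bus BusRdX; mem=70
  op5 P0: load  L0 → S/I/S on L0; bus BusRd Flush; mem=21
  op6 P2: load  L4 → S/I/S on L4; bus BusRd Flush; mem=25
  op7 P0: load  L5 → S/I/I on L5; bus BusRd; mem=30
  op8 P2: store L4 := 49 → I/I/M on L4; bus BusRdX; mem=25
  op9 P1: load  L0 → S/S/S on L0; bus BusRd; mem=21
  op10 P2: load  L1 → I/I/S on L1; bus BusRd; mem=40
  op11 P1: store L1 := 29 → I/M/I on L1; bus BusRdX; mem=40
  op12 P2: store L3 := 74 → I/I/M on L3; bus BusRdX; mem=50
  op13 P1: store L3 := 57 → I/M/I on L3; bus BusRdX Flush; mem=74
  op14 P0: store L3 := 83 → M/I/I on L3; bus BusRdX Flush; mem=57
  op15 P1: load  L0 → S/S/S on L0; bus (none); mem=21
  op16 P0: load  L0 → S/S/S on L0; bus (none); mem=21
  op17 P1: load  L5 → S/S/I on L5; bus BusRd; mem=30
  op18 P2: load  L3 → S/I/S on L3; bus BusRd Flush; mem=83
  op19 P0: load  L0 → S/S/S on L0; bus (none); mem=21
  op20 P1: load  L0 → S/S/S on L0; bus (none); mem=21
  op21 P0: store L0 := 65 → M/I/I on L0; bus BusRdX; mem=21
  op22 P1: store L0 := 47 → I/M/I on L0; bus BusRdX Flush; mem=65
  op23 P0: load  L1 → S/S/I on L1; bus BusRd Flush; mem=29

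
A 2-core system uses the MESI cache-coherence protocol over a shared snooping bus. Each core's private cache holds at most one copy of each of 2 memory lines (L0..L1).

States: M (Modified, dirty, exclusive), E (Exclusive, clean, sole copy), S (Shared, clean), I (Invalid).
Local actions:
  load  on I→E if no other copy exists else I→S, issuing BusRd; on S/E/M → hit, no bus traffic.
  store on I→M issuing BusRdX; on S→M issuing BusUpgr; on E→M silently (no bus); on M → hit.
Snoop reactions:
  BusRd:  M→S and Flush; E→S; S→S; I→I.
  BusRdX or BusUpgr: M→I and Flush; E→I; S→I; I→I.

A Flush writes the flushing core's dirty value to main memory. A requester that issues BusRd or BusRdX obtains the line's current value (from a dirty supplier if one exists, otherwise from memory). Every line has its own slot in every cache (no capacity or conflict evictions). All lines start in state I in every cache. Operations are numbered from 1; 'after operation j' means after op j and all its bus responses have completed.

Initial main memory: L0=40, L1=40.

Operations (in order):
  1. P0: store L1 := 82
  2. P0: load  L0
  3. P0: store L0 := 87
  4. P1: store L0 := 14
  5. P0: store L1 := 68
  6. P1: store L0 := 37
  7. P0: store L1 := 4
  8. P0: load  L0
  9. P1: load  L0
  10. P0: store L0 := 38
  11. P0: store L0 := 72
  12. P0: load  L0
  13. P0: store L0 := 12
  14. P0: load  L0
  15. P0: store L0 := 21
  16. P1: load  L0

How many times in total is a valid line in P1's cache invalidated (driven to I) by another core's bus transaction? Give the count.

  op1 P0: store L1 := 82 → M/I on L1; bus BusRdX; mem=40
  op2 P0: load  L0 → E/I on L0; bus BusRd; mem=40
  op3 P0: store L0 := 87 → M/I on L0; bus (none); mem=40
  op4 P1: store L0 := 14 → I/M on L0; bus BusRdX Flush; mem=87
  op5 P0: store L1 := 68 → M/I on L1; bus (none); mem=40
  op6 P1: store L0 := 37 → I/M on L0; bus (none); mem=87
  op7 P0: store L1 := 4 → M/I on L1; bus (none); mem=40
  op8 P0: load  L0 → S/S on L0; bus BusRd Flush; mem=37
  op9 P1: load  L0 → S/S on L0; bus (none); mem=37
  op10 P0: store L0 := 38 → M/I on L0; bus BusUpgr; mem=37
  op11 P0: store L0 := 72 → M/I on L0; bus (none); mem=37
  op12 P0: load  L0 → M/I on L0; bus (none); mem=37
  op13 P0: store L0 := 12 → M/I on L0; bus (none); mem=37
  op14 P0: load  L0 → M/I on L0; bus (none); mem=37
  op15 P0: store L0 := 21 → M/I on L0; bus (none); mem=37
  op16 P1: load  L0 → S/S on L0; bus BusRd Flush; mem=21

invalidations = 1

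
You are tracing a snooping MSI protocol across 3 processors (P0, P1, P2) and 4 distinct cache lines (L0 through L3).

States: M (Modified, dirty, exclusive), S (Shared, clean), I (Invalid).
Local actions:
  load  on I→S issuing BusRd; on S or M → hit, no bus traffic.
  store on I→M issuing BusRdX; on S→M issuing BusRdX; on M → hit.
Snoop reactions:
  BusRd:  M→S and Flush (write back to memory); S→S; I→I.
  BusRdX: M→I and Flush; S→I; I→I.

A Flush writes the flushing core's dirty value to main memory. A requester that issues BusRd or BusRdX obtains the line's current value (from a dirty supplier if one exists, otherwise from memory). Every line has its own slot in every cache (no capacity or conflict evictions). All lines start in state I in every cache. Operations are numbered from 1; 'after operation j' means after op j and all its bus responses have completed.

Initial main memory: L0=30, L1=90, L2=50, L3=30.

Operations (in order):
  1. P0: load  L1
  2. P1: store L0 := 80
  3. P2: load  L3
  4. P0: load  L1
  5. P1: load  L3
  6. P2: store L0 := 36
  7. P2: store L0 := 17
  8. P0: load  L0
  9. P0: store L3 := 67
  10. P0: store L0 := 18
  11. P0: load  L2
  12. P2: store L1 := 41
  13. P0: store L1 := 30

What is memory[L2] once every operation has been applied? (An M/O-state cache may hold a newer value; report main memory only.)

memory[L2] = 50

  op1 P0: load  L1 → S/I/I on L1; bus BusRd; mem=90
  op2 P1: store L0 := 80 → I/M/I on L0; bus BusRdX; mem=30
  op3 P2: load  L3 → I/I/S on L3; bus BusRd; mem=30
  op4 P0: load  L1 → S/I/I on L1; bus (none); mem=90
  op5 P1: load  L3 → I/S/S on L3; bus BusRd; mem=30
  op6 P2: store L0 := 36 → I/I/M on L0; bus BusRdX Flush; mem=80
  op7 P2: store L0 := 17 → I/I/M on L0; bus (none); mem=80
  op8 P0: load  L0 → S/I/S on L0; bus BusRd Flush; mem=17
  op9 P0: store L3 := 67 → M/I/I on L3; bus BusRdX; mem=30
  op10 P0: store L0 := 18 → M/I/I on L0; bus BusRdX; mem=17
  op11 P0: load  L2 → S/I/I on L2; bus BusRd; mem=50
  op12 P2: store L1 := 41 → I/I/M on L1; bus BusRdX; mem=90
  op13 P0: store L1 := 30 → M/I/I on L1; bus BusRdX Flush; mem=41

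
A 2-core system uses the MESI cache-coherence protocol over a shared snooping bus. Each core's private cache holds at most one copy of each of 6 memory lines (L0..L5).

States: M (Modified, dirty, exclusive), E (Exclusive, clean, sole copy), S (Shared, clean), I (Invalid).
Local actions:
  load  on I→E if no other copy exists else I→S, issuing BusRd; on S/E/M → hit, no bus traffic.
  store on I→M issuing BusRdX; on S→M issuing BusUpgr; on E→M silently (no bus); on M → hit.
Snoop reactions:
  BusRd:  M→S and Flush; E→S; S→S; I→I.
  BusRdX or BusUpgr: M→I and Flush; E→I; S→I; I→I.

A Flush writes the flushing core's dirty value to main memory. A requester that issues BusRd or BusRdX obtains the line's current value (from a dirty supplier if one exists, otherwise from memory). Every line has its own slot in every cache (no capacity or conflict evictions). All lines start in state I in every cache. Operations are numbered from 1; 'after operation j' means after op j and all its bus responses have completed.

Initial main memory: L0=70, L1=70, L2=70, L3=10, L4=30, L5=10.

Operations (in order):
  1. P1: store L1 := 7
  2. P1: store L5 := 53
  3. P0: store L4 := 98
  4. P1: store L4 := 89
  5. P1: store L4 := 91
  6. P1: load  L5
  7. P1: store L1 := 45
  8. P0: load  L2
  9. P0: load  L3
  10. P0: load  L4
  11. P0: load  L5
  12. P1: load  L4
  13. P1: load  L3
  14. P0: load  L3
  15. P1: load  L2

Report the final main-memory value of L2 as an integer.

memory[L2] = 70

[1] P1: store L1 := 7 | P0:I, P1:M(7) | bus: BusRdX
[2] P1: store L5 := 53 | P0:I, P1:M(53) | bus: BusRdX
[3] P0: store L4 := 98 | P0:M(98), P1:I | bus: BusRdX
[4] P1: store L4 := 89 | P0:I, P1:M(89) | bus: BusRdX,Flush
[5] P1: store L4 := 91 | P0:I, P1:M(91) | bus: none
[6] P1: load  L5 | P0:I, P1:M(53) | bus: none
[7] P1: store L1 := 45 | P0:I, P1:M(45) | bus: none
[8] P0: load  L2 | P0:E(70), P1:I | bus: BusRd
[9] P0: load  L3 | P0:E(10), P1:I | bus: BusRd
[10] P0: load  L4 | P0:S(91), P1:S(91) | bus: BusRd,Flush
[11] P0: load  L5 | P0:S(53), P1:S(53) | bus: BusRd,Flush
[12] P1: load  L4 | P0:S(91), P1:S(91) | bus: none
[13] P1: load  L3 | P0:S(10), P1:S(10) | bus: BusRd
[14] P0: load  L3 | P0:S(10), P1:S(10) | bus: none
[15] P1: load  L2 | P0:S(70), P1:S(70) | bus: BusRd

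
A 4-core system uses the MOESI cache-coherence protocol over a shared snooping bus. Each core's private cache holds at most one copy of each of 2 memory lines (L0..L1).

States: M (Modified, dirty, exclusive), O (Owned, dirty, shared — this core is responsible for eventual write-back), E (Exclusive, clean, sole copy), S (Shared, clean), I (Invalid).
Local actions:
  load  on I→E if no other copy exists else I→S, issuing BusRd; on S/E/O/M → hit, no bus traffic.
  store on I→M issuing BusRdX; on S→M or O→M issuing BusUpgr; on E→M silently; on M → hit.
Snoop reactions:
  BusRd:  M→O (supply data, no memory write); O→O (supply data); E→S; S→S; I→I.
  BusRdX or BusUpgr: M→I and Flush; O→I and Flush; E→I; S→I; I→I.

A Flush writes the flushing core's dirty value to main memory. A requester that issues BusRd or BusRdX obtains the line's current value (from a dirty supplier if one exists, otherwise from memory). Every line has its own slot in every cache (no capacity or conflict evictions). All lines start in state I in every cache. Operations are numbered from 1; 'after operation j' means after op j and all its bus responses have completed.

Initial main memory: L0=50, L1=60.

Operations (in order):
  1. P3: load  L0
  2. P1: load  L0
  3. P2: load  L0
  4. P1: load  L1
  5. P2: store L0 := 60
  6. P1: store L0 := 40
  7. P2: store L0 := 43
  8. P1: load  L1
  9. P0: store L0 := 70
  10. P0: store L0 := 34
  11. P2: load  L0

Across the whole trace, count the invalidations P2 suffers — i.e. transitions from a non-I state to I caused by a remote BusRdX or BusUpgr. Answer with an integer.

invalidations = 2

  op1 P3: load  L0 → I/I/I/E on L0; bus BusRd; mem=50
  op2 P1: load  L0 → I/S/I/S on L0; bus BusRd; mem=50
  op3 P2: load  L0 → I/S/S/S on L0; bus BusRd; mem=50
  op4 P1: load  L1 → I/E/I/I on L1; bus BusRd; mem=60
  op5 P2: store L0 := 60 → I/I/M/I on L0; bus BusUpgr; mem=50
  op6 P1: store L0 := 40 → I/M/I/I on L0; bus BusRdX Flush; mem=60
  op7 P2: store L0 := 43 → I/I/M/I on L0; bus BusRdX Flush; mem=40
  op8 P1: load  L1 → I/E/I/I on L1; bus (none); mem=60
  op9 P0: store L0 := 70 → M/I/I/I on L0; bus BusRdX Flush; mem=43
  op10 P0: store L0 := 34 → M/I/I/I on L0; bus (none); mem=43
  op11 P2: load  L0 → O/I/S/I on L0; bus BusRd; mem=43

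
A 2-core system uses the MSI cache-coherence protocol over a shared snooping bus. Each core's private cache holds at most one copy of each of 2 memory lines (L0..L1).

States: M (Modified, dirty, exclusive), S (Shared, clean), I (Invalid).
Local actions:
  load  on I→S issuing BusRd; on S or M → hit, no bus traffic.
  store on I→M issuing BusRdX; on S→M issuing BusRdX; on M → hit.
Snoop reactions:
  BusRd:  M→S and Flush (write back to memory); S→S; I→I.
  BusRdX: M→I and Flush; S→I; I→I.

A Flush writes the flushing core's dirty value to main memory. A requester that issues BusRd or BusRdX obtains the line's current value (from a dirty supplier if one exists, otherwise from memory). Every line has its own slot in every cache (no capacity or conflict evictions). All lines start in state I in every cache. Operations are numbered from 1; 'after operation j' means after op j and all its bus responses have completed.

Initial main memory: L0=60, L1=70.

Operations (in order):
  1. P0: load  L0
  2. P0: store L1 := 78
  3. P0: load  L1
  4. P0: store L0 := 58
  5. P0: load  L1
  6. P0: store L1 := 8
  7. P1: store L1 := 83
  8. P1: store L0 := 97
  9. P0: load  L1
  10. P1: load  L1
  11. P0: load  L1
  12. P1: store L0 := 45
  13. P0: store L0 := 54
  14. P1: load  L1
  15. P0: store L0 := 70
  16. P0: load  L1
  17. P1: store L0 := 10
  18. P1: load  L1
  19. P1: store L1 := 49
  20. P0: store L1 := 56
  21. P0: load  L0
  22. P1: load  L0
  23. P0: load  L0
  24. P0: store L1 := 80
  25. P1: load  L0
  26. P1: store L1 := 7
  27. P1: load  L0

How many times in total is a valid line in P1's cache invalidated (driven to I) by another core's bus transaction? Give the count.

1. P0: load  L0  bus=[BusRd]  L0: P0=S P1=I  mem[L0]=60
2. P0: store L1 := 78  bus=[BusRdX]  L1: P0=M P1=I  mem[L1]=70
3. P0: load  L1  bus=[-]  L1: P0=M P1=I  mem[L1]=70
4. P0: store L0 := 58  bus=[BusRdX]  L0: P0=M P1=I  mem[L0]=60
5. P0: load  L1  bus=[-]  L1: P0=M P1=I  mem[L1]=70
6. P0: store L1 := 8  bus=[-]  L1: P0=M P1=I  mem[L1]=70
7. P1: store L1 := 83  bus=[BusRdX,Flush]  L1: P0=I P1=M  mem[L1]=8
8. P1: store L0 := 97  bus=[BusRdX,Flush]  L0: P0=I P1=M  mem[L0]=58
9. P0: load  L1  bus=[BusRd,Flush]  L1: P0=S P1=S  mem[L1]=83
10. P1: load  L1  bus=[-]  L1: P0=S P1=S  mem[L1]=83
11. P0: load  L1  bus=[-]  L1: P0=S P1=S  mem[L1]=83
12. P1: store L0 := 45  bus=[-]  L0: P0=I P1=M  mem[L0]=58
13. P0: store L0 := 54  bus=[BusRdX,Flush]  L0: P0=M P1=I  mem[L0]=45
14. P1: load  L1  bus=[-]  L1: P0=S P1=S  mem[L1]=83
15. P0: store L0 := 70  bus=[-]  L0: P0=M P1=I  mem[L0]=45
16. P0: load  L1  bus=[-]  L1: P0=S P1=S  mem[L1]=83
17. P1: store L0 := 10  bus=[BusRdX,Flush]  L0: P0=I P1=M  mem[L0]=70
18. P1: load  L1  bus=[-]  L1: P0=S P1=S  mem[L1]=83
19. P1: store L1 := 49  bus=[BusRdX]  L1: P0=I P1=M  mem[L1]=83
20. P0: store L1 := 56  bus=[BusRdX,Flush]  L1: P0=M P1=I  mem[L1]=49
21. P0: load  L0  bus=[BusRd,Flush]  L0: P0=S P1=S  mem[L0]=10
22. P1: load  L0  bus=[-]  L0: P0=S P1=S  mem[L0]=10
23. P0: load  L0  bus=[-]  L0: P0=S P1=S  mem[L0]=10
24. P0: store L1 := 80  bus=[-]  L1: P0=M P1=I  mem[L1]=49
25. P1: load  L0  bus=[-]  L0: P0=S P1=S  mem[L0]=10
26. P1: store L1 := 7  bus=[BusRdX,Flush]  L1: P0=I P1=M  mem[L1]=80
27. P1: load  L0  bus=[-]  L0: P0=S P1=S  mem[L0]=10

invalidations = 2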